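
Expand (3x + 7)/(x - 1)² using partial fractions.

(3x + 7) = P(x - 1) + Q. At x = 1: Q = 3·1 + 7 = 10. Coeff of x: P = 3
Result: 3/(x - 1) + 10/(x - 1)²


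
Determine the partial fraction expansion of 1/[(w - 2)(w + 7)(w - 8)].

Using cover-up method: P = -1/54, Q = 1/135, R = 1/90
Result: (-1/54)/(w - 2) + (1/135)/(w + 7) + (1/90)/(w - 8)


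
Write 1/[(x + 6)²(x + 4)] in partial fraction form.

Cover-up at x=-4: C = 1/(-4 + 6)² = 1/4. Cover-up at x=-6: B = 1/(-6 + 4) = -1/2. Comparing x² coeff: A = -C = -1/4
Result: (-1/4)/(x + 6) - (1/2)/(x + 6)² + (1/4)/(x + 4)


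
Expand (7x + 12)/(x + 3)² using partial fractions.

(7x + 12) = α(x + 3) + β. At x = -3: β = 7·(-3) + 12 = -9. Coeff of x: α = 7
Result: 7/(x + 3) - 9/(x + 3)²


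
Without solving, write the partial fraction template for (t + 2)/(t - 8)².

Repeated linear factor: P/(t - 8) + Q/(t - 8)²


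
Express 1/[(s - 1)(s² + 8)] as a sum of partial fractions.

Cover-up at s = 1: A = 1/(1² + 8) = 1/9. Then B = -A = -1/9, C = -A·(0 + 1) = -1/9
Result: (1/9)/(s - 1) - ((1/9)s + 1/9)/(s² + 8)


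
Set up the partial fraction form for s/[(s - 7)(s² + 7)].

Linear + irreducible quadratic: P/(s - 7) + (Qs + R)/(s² + 7)


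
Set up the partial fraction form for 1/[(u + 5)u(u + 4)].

Three distinct linear factors: P/(u + 5) + Q/u + R/(u + 4)


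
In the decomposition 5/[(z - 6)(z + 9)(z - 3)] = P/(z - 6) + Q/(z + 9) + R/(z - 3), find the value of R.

Cover-up at z = 3: R = 5/[(3 - 6)(3 + 9)] = 5/[(-3)(12)] = -5/36


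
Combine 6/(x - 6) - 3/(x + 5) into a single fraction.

Common denominator (x - 6)(x + 5). Numerator: 6(x + 5) - 3(x - 6) = (6x + 30) - (3x - 18) = 3x + 48
Result: (3x + 48)/[(x - 6)(x + 5)]


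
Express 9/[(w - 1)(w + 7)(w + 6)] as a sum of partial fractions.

Using cover-up method: P = 9/56, Q = 9/8, R = -9/7
Result: (9/56)/(w - 1) + (9/8)/(w + 7) - (9/7)/(w + 6)


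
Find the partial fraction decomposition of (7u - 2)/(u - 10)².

(7u - 2) = P(u - 10) + Q. At u = 10: Q = 7·10 - 2 = 68. Coeff of u: P = 7
Result: 7/(u - 10) + 68/(u - 10)²


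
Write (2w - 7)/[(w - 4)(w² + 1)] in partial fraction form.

At w=4: P = (2·4 - 7)/(4² + 1) = 1/17. Q = -P = -1/17, R = 2 - 4·P = 30/17
Result: (1/17)/(w - 4) - ((1/17)w - 30/17)/(w² + 1)


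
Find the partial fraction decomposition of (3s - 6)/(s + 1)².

(3s - 6) = A(s + 1) + B. At s = -1: B = 3·(-1) - 6 = -9. Coeff of s: A = 3
Result: 3/(s + 1) - 9/(s + 1)²


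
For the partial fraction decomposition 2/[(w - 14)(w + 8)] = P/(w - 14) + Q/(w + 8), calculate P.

Cover-up at w = 14: P = 2/(14 + 8) = 2/22 = 1/11


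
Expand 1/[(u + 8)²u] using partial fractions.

Cover-up at u=0: C = 1/(0 + 8)² = 1/64. Cover-up at u=-8: B = 1/(-8 - 0) = -1/8. Comparing u² coeff: A = -C = -1/64
Result: (-1/64)/(u + 8) - (1/8)/(u + 8)² + (1/64)/u


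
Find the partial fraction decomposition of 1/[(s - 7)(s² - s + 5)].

Cover-up at s = 7: P = 1/(7² - 1·7 + 5) = 1/47. Then Q = -P = -1/47, R = -P·(-1 + 7) = -6/47
Result: (1/47)/(s - 7) - ((1/47)s + 6/47)/(s² - s + 5)


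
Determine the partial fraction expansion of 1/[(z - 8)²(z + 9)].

Cover-up at z=-9: C = 1/(-9 - 8)² = 1/289. Cover-up at z=8: B = 1/(8 + 9) = 1/17. Comparing z² coeff: A = -C = -1/289
Result: (-1/289)/(z - 8) + (1/17)/(z - 8)² + (1/289)/(z + 9)


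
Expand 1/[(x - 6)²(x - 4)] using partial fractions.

Cover-up at x=4: γ = 1/(4 - 6)² = 1/4. Cover-up at x=6: β = 1/(6 - 4) = 1/2. Comparing x² coeff: α = -γ = -1/4
Result: (-1/4)/(x - 6) + (1/2)/(x - 6)² + (1/4)/(x - 4)


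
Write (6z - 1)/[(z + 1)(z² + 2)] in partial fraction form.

At z=-1: α = (6·(-1) - 1)/((-1)² + 2) = -7/3. β = -α = 7/3, γ = 6 - (-1)·α = 11/3
Result: (-7/3)/(z + 1) + ((7/3)z + 11/3)/(z² + 2)


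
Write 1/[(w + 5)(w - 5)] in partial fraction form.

1/(w + 5)(w - 5) = A/(w + 5) + B/(w - 5). A = 1/(-5 - 5) = -1/10, B = 1/(5 + 5) = 1/10
Result: (-1/10)/(w + 5) + (1/10)/(w - 5)


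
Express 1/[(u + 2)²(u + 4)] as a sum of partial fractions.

Cover-up at u=-4: γ = 1/(-4 + 2)² = 1/4. Cover-up at u=-2: β = 1/(-2 + 4) = 1/2. Comparing u² coeff: α = -γ = -1/4
Result: (-1/4)/(u + 2) + (1/2)/(u + 2)² + (1/4)/(u + 4)


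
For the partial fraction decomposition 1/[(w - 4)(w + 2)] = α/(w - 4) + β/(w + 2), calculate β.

Cover-up at w = -2: β = 1/(-2 - 4) = -1/6


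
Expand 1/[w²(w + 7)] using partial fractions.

Cover-up at w=-7: γ = 1/(-7 - 0)² = 1/49. Cover-up at w=0: β = 1/(0 + 7) = 1/7. Comparing w² coeff: α = -γ = -1/49
Result: (-1/49)/w + (1/7)/w² + (1/49)/(w + 7)


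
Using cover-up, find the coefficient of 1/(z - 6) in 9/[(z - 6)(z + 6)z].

Cover (z - 6), set z=6: 9/[(6 + 6)(6 - 0)] = 1/8


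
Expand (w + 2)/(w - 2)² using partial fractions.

(w + 2) = α(w - 2) + β. At w = 2: β = 1·2 + 2 = 4. Coeff of w: α = 1
Result: 1/(w - 2) + 4/(w - 2)²


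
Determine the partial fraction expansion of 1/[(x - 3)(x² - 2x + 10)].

Cover-up at x = 3: P = 1/(3² - 2·3 + 10) = 1/13. Then Q = -P = -1/13, R = -P·(-2 + 3) = -1/13
Result: (1/13)/(x - 3) - ((1/13)x + 1/13)/(x² - 2x + 10)


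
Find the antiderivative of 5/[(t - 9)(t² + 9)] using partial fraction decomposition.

Cover-up at t=9: P = 5/(9²+9) = 1/18. Coeff matching: Q = -1/18, R = -1/2. Decomposition: (1/18)/(t - 9) - ((1/18)t + 1/2)/(t² + 9). Integrate: linear → ln, quadratic → (1/2)ln + arctan: (1/18) ln|(t - 9)| - (1/36) ln(t² + 9) - (1/6) arctan(t/3) + C


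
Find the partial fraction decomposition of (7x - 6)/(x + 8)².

(7x - 6) = α(x + 8) + β. At x = -8: β = 7·(-8) - 6 = -62. Coeff of x: α = 7
Result: 7/(x + 8) - 62/(x + 8)²


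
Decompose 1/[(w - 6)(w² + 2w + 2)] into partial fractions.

Cover-up at w = 6: α = 1/(6² + 2·6 + 2) = 1/50. Then β = -α = -1/50, γ = -α·(2 + 6) = -4/25
Result: (1/50)/(w - 6) - ((1/50)w + 4/25)/(w² + 2w + 2)


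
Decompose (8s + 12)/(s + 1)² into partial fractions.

(8s + 12) = P(s + 1) + Q. At s = -1: Q = 8·(-1) + 12 = 4. Coeff of s: P = 8
Result: 8/(s + 1) + 4/(s + 1)²


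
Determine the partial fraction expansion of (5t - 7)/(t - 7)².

(5t - 7) = A(t - 7) + B. At t = 7: B = 5·7 - 7 = 28. Coeff of t: A = 5
Result: 5/(t - 7) + 28/(t - 7)²


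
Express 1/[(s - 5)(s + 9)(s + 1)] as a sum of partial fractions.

Using cover-up method: A = 1/84, B = 1/112, C = -1/48
Result: (1/84)/(s - 5) + (1/112)/(s + 9) - (1/48)/(s + 1)


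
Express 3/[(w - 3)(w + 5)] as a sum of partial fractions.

3/(w - 3)(w + 5) = A/(w - 3) + B/(w + 5). A = 3/(3 + 5) = 3/8, B = 3/(-5 - 3) = -3/8
Result: (3/8)/(w - 3) - (3/8)/(w + 5)


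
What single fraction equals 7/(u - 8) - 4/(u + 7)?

Common denominator (u - 8)(u + 7). Numerator: 7(u + 7) - 4(u - 8) = (7u + 49) - (4u - 32) = 3u + 81
Result: (3u + 81)/[(u - 8)(u + 7)]


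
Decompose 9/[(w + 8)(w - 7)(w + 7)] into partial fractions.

Using cover-up method: α = 3/5, β = 3/70, γ = -9/14
Result: (3/5)/(w + 8) + (3/70)/(w - 7) - (9/14)/(w + 7)


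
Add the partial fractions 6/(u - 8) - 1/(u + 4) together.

Common denominator (u - 8)(u + 4). Numerator: 6(u + 4) - 1(u - 8) = (6u + 24) - (u - 8) = 5u + 32
Result: (5u + 32)/[(u - 8)(u + 4)]


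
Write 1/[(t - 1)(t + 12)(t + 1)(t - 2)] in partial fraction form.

Using Heaviside cover-up: (-1/26)/(t - 1) - (1/2002)/(t + 12) + (1/66)/(t + 1) + (1/42)/(t - 2)


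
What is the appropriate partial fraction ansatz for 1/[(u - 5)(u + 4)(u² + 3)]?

Two linear + quadratic: A/(u - 5) + B/(u + 4) + (Cu + D)/(u² + 3)


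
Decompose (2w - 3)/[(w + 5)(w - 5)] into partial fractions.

At w=-5: A = (2·(-5) - 3)/(-5 - 5) = 13/10. At w=5: B = (2·5 - 3)/(5 + 5) = 7/10
Result: (13/10)/(w + 5) + (7/10)/(w - 5)


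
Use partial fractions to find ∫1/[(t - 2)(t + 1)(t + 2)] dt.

Cover-up: A = 1/12, B = -1/3, C = 1/4. Decomposition: (1/12)/(t - 2) - (1/3)/(t + 1) + (1/4)/(t + 2). Integrate each term: (1/12) ln|(t - 2)| - (1/3) ln|(t + 1)| + (1/4) ln|(t + 2)| + C


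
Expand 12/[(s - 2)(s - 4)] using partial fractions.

12/(s - 2)(s - 4) = α/(s - 2) + β/(s - 4). α = 12/(2 - 4) = -6, β = 12/(4 - 2) = 6
Result: -6/(s - 2) + 6/(s - 4)


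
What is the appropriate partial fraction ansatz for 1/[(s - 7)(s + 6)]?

Distinct linear factors: A/(s - 7) + B/(s + 6)


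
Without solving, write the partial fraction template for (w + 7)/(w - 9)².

Repeated linear factor: P/(w - 9) + Q/(w - 9)²


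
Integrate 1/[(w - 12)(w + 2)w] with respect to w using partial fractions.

Cover-up: α = 1/168, β = 1/28, γ = -1/24. Decomposition: (1/168)/(w - 12) + (1/28)/(w + 2) - (1/24)/w. Integrate each term: (1/168) ln|(w - 12)| + (1/28) ln|(w + 2)| - (1/24) ln|w| + C


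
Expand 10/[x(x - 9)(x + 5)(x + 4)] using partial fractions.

Using Heaviside cover-up: (-1/18)/x + (5/819)/(x - 9) - (1/7)/(x + 5) + (5/26)/(x + 4)


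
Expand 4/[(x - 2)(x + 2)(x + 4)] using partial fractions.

Using cover-up method: A = 1/6, B = -1/2, C = 1/3
Result: (1/6)/(x - 2) - (1/2)/(x + 2) + (1/3)/(x + 4)


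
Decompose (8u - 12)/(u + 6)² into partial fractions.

(8u - 12) = P(u + 6) + Q. At u = -6: Q = 8·(-6) - 12 = -60. Coeff of u: P = 8
Result: 8/(u + 6) - 60/(u + 6)²


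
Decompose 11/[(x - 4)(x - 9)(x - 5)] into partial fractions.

Using cover-up method: P = 11/5, Q = 11/20, R = -11/4
Result: (11/5)/(x - 4) + (11/20)/(x - 9) - (11/4)/(x - 5)


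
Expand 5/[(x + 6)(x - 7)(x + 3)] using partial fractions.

Using cover-up method: A = 5/39, B = 1/26, C = -1/6
Result: (5/39)/(x + 6) + (1/26)/(x - 7) - (1/6)/(x + 3)


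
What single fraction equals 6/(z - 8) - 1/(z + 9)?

Common denominator (z - 8)(z + 9). Numerator: 6(z + 9) - 1(z - 8) = (6z + 54) - (z - 8) = 5z + 62
Result: (5z + 62)/[(z - 8)(z + 9)]


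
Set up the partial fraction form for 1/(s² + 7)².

Repeated quadratic factor: (Ps + Q)/(s² + 7) + (Rs + S)/(s² + 7)²


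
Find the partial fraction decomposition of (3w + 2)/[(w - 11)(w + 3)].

At w=11: α = (3·11 + 2)/(11 + 3) = 5/2. At w=-3: β = (3·(-3) + 2)/(-3 - 11) = 1/2
Result: (5/2)/(w - 11) + (1/2)/(w + 3)


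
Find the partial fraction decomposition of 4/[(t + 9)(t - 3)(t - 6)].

Using cover-up method: P = 1/45, Q = -1/9, R = 4/45
Result: (1/45)/(t + 9) - (1/9)/(t - 3) + (4/45)/(t - 6)


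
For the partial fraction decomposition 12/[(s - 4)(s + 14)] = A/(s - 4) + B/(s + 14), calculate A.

Cover-up at s = 4: A = 12/(4 + 14) = 12/18 = 2/3


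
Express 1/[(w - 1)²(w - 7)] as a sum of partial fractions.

Cover-up at w=7: R = 1/(7 - 1)² = 1/36. Cover-up at w=1: Q = 1/(1 - 7) = -1/6. Comparing w² coeff: P = -R = -1/36
Result: (-1/36)/(w - 1) - (1/6)/(w - 1)² + (1/36)/(w - 7)


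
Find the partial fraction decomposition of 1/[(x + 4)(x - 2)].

1/(x + 4)(x - 2) = P/(x + 4) + Q/(x - 2). P = 1/(-4 - 2) = -1/6, Q = 1/(2 + 4) = 1/6
Result: (-1/6)/(x + 4) + (1/6)/(x - 2)


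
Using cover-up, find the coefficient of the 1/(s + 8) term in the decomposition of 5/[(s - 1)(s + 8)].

Cover (s + 8), set s=-8: 5/((s - 1) at s=-8) = 5/(-9) = -5/9


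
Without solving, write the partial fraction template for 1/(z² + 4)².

Repeated quadratic factor: (Az + B)/(z² + 4) + (Cz + D)/(z² + 4)²


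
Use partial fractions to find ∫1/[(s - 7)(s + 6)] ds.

Decompose: 1/[(s - 7)(s + 6)] = (1/13)/(s - 7) - (1/13)/(s + 6). Integrate each term: (1/13) ln|(s - 7)| - (1/13) ln|(s + 6)| + C


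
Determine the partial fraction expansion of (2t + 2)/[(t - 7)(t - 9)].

At t=7: α = (2·7 + 2)/(7 - 9) = -8. At t=9: β = (2·9 + 2)/(9 - 7) = 10
Result: -8/(t - 7) + 10/(t - 9)


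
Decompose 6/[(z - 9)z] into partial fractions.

6/(z - 9)z = P/(z - 9) + Q/z. P = 6/(9 - 0) = 2/3, Q = 6/(0 - 9) = -2/3
Result: (2/3)/(z - 9) - (2/3)/z


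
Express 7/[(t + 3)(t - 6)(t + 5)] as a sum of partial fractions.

Using cover-up method: A = -7/18, B = 7/99, C = 7/22
Result: (-7/18)/(t + 3) + (7/99)/(t - 6) + (7/22)/(t + 5)


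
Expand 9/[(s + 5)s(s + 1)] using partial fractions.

Using cover-up method: α = 9/20, β = 9/5, γ = -9/4
Result: (9/20)/(s + 5) + (9/5)/s - (9/4)/(s + 1)


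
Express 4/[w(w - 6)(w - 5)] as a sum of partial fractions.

Using cover-up method: P = 2/15, Q = 2/3, R = -4/5
Result: (2/15)/w + (2/3)/(w - 6) - (4/5)/(w - 5)


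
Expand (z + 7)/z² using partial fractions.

(z + 7) = Pz + Q. At z = 0: Q = 1·0 + 7 = 7. Coeff of z: P = 1
Result: 1/z + 7/z²


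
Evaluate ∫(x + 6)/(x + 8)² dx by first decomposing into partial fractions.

Decompose: A = 1, B = 1·(-8) + 6 = -2, so (x + 6)/(x + 8)² = 1/(x + 8) - 2/(x + 8)². Integrate: ∫ A/(x + 8) dx = ln|(x + 8)|; ∫ B/(x + 8)² dx = 2/(x + 8). Sum: ln|(x + 8)| + 2/(x + 8) + C


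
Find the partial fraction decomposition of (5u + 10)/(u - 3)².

(5u + 10) = P(u - 3) + Q. At u = 3: Q = 5·3 + 10 = 25. Coeff of u: P = 5
Result: 5/(u - 3) + 25/(u - 3)²


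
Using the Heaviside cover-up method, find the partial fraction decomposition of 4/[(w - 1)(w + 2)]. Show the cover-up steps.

Cover (w - 1): set w=1, get α = 4/(1 + 2) = 4/3. Cover (w + 2): set w=-2, get β = 4/(-2 - 1) = -4/3.
Result: (4/3)/(w - 1) - (4/3)/(w + 2)


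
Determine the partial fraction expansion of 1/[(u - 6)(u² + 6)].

Cover-up at u = 6: A = 1/(6² + 6) = 1/42. Then B = -A = -1/42, C = -A·(0 + 6) = -1/7
Result: (1/42)/(u - 6) - ((1/42)u + 1/7)/(u² + 6)


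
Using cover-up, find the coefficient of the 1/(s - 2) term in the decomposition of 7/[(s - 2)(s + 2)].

Cover (s - 2), set s=2: 7/((s + 2) at s=2) = 7/(4) = 7/4


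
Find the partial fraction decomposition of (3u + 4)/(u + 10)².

(3u + 4) = A(u + 10) + B. At u = -10: B = 3·(-10) + 4 = -26. Coeff of u: A = 3
Result: 3/(u + 10) - 26/(u + 10)²


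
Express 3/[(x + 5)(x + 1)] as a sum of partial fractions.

3/(x + 5)(x + 1) = P/(x + 5) + Q/(x + 1). P = 3/(-5 + 1) = -3/4, Q = 3/(-1 + 5) = 3/4
Result: (-3/4)/(x + 5) + (3/4)/(x + 1)


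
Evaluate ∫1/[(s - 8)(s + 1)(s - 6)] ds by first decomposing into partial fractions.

Cover-up: P = 1/18, Q = 1/63, R = -1/14. Decomposition: (1/18)/(s - 8) + (1/63)/(s + 1) - (1/14)/(s - 6). Integrate each term: (1/18) ln|(s - 8)| + (1/63) ln|(s + 1)| - (1/14) ln|(s - 6)| + C


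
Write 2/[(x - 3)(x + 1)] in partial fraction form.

2/(x - 3)(x + 1) = A/(x - 3) + B/(x + 1). A = 2/(3 + 1) = 1/2, B = 2/(-1 - 3) = -1/2
Result: (1/2)/(x - 3) - (1/2)/(x + 1)


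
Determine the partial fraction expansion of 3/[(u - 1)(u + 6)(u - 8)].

Using cover-up method: P = -3/49, Q = 3/98, R = 3/98
Result: (-3/49)/(u - 1) + (3/98)/(u + 6) + (3/98)/(u - 8)


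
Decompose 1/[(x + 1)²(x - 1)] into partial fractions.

Cover-up at x=1: C = 1/(1 + 1)² = 1/4. Cover-up at x=-1: B = 1/(-1 - 1) = -1/2. Comparing x² coeff: A = -C = -1/4
Result: (-1/4)/(x + 1) - (1/2)/(x + 1)² + (1/4)/(x - 1)


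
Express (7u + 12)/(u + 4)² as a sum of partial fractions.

(7u + 12) = A(u + 4) + B. At u = -4: B = 7·(-4) + 12 = -16. Coeff of u: A = 7
Result: 7/(u + 4) - 16/(u + 4)²


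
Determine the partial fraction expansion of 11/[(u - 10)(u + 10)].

11/(u - 10)(u + 10) = P/(u - 10) + Q/(u + 10). P = 11/(10 + 10) = 11/20, Q = 11/(-10 - 10) = -11/20
Result: (11/20)/(u - 10) - (11/20)/(u + 10)


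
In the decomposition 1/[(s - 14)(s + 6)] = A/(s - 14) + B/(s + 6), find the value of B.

Cover-up at s = -6: B = 1/(-6 - 14) = -1/20


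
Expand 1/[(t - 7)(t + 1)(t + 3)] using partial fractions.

Using cover-up method: P = 1/80, Q = -1/16, R = 1/20
Result: (1/80)/(t - 7) - (1/16)/(t + 1) + (1/20)/(t + 3)


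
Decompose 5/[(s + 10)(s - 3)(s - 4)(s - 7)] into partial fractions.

Using Heaviside cover-up: (-5/3094)/(s + 10) + (5/52)/(s - 3) - (5/42)/(s - 4) + (5/204)/(s - 7)


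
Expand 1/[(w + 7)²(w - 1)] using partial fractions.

Cover-up at w=1: γ = 1/(1 + 7)² = 1/64. Cover-up at w=-7: β = 1/(-7 - 1) = -1/8. Comparing w² coeff: α = -γ = -1/64
Result: (-1/64)/(w + 7) - (1/8)/(w + 7)² + (1/64)/(w - 1)


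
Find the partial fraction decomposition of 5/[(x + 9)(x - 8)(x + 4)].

Using cover-up method: P = 1/17, Q = 5/204, R = -1/12
Result: (1/17)/(x + 9) + (5/204)/(x - 8) - (1/12)/(x + 4)


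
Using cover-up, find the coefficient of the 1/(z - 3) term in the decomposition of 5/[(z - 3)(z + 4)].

Cover (z - 3), set z=3: 5/((z + 4) at z=3) = 5/(7) = 5/7


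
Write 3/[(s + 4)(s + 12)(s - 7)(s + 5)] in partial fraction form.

Using Heaviside cover-up: (-3/88)/(s + 4) - (3/1064)/(s + 12) + (1/836)/(s - 7) + (1/28)/(s + 5)


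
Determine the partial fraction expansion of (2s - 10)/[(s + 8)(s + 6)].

At s=-8: α = (2·(-8) - 10)/(-8 + 6) = 13. At s=-6: β = (2·(-6) - 10)/(-6 + 8) = -11
Result: 13/(s + 8) - 11/(s + 6)


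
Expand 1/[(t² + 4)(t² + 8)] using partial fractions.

Coefficient matching gives P = R = 0, Q = 1/(8-4) = 1/4, S = -Q = -1/4
Result: (1/4)/(t² + 4) - (1/4)/(t² + 8)


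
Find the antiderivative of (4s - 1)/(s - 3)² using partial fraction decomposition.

Decompose: α = 4, β = 4·3 - 1 = 11, so (4s - 1)/(s - 3)² = 4/(s - 3) + 11/(s - 3)². Integrate: ∫ α/(s - 3) ds = 4 ln|(s - 3)|; ∫ β/(s - 3)² ds = -11/(s - 3). Sum: 4 ln|(s - 3)| - 11/(s - 3) + C


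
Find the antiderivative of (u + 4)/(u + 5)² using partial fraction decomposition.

Decompose: A = 1, B = 1·(-5) + 4 = -1, so (u + 4)/(u + 5)² = 1/(u + 5) - 1/(u + 5)². Integrate: ∫ A/(u + 5) du = ln|(u + 5)|; ∫ B/(u + 5)² du = 1/(u + 5). Sum: ln|(u + 5)| + 1/(u + 5) + C


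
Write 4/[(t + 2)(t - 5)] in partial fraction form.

4/(t + 2)(t - 5) = α/(t + 2) + β/(t - 5). α = 4/(-2 - 5) = -4/7, β = 4/(5 + 2) = 4/7
Result: (-4/7)/(t + 2) + (4/7)/(t - 5)


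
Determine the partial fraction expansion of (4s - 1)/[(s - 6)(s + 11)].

At s=6: P = (4·6 - 1)/(6 + 11) = 23/17. At s=-11: Q = (4·(-11) - 1)/(-11 - 6) = 45/17
Result: (23/17)/(s - 6) + (45/17)/(s + 11)


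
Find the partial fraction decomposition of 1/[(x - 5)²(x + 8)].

Cover-up at x=-8: R = 1/(-8 - 5)² = 1/169. Cover-up at x=5: Q = 1/(5 + 8) = 1/13. Comparing x² coeff: P = -R = -1/169
Result: (-1/169)/(x - 5) + (1/13)/(x - 5)² + (1/169)/(x + 8)


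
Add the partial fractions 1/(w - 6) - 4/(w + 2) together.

Common denominator (w - 6)(w + 2). Numerator: 1(w + 2) - 4(w - 6) = (w + 2) - (4w - 24) = -3w + 26
Result: (-3w + 26)/[(w - 6)(w + 2)]


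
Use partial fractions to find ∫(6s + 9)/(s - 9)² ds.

Decompose: α = 6, β = 6·9 + 9 = 63, so (6s + 9)/(s - 9)² = 6/(s - 9) + 63/(s - 9)². Integrate: ∫ α/(s - 9) ds = 6 ln|(s - 9)|; ∫ β/(s - 9)² ds = -63/(s - 9). Sum: 6 ln|(s - 9)| - 63/(s - 9) + C


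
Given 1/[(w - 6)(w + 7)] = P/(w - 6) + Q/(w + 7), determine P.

Cover-up at w = 6: P = 1/(6 + 7) = 1/13


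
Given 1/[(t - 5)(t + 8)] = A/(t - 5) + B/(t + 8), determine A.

Cover-up at t = 5: A = 1/(5 + 8) = 1/13


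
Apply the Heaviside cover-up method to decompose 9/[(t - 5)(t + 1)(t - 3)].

Cover (t - 5), t=5: α = 9/[(5 + 1)(5 - 3)] = 3/4. Cover (t + 1), t=-1: β = 9/[(-1 - 5)(-1 - 3)] = 3/8. Cover (t - 3), t=3: γ = 9/[(3 - 5)(3 + 1)] = -9/8.
Result: (3/4)/(t - 5) + (3/8)/(t + 1) - (9/8)/(t - 3)


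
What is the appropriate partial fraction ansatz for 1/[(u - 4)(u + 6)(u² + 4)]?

Two linear + quadratic: P/(u - 4) + Q/(u + 6) + (Ru + S)/(u² + 4)


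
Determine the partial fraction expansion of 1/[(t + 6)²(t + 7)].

Cover-up at t=-7: R = 1/(-7 + 6)² = 1. Cover-up at t=-6: Q = 1/(-6 + 7) = 1. Comparing t² coeff: P = -R = -1
Result: -1/(t + 6) + 1/(t + 6)² + 1/(t + 7)


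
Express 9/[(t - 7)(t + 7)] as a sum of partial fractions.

9/(t - 7)(t + 7) = A/(t - 7) + B/(t + 7). A = 9/(7 + 7) = 9/14, B = 9/(-7 - 7) = -9/14
Result: (9/14)/(t - 7) - (9/14)/(t + 7)


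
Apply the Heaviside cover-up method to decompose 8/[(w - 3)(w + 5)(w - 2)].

Cover (w - 3), w=3: P = 8/[(3 + 5)(3 - 2)] = 1. Cover (w + 5), w=-5: Q = 8/[(-5 - 3)(-5 - 2)] = 1/7. Cover (w - 2), w=2: R = 8/[(2 - 3)(2 + 5)] = -8/7.
Result: 1/(w - 3) + (1/7)/(w + 5) - (8/7)/(w - 2)


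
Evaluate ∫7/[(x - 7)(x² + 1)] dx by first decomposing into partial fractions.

Cover-up at x=7: A = 7/(7²+1) = 7/50. Coeff matching: B = -7/50, C = -49/50. Decomposition: (7/50)/(x - 7) - ((7/50)x + 49/50)/(x² + 1). Integrate: linear → ln, quadratic → (1/2)ln + arctan: (7/50) ln|(x - 7)| - (7/100) ln(x² + 1) - (49/50) arctan(x) + C


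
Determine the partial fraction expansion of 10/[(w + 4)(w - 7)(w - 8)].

Using cover-up method: α = 5/66, β = -10/11, γ = 5/6
Result: (5/66)/(w + 4) - (10/11)/(w - 7) + (5/6)/(w - 8)


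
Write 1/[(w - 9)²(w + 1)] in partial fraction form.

Cover-up at w=-1: C = 1/(-1 - 9)² = 1/100. Cover-up at w=9: B = 1/(9 + 1) = 1/10. Comparing w² coeff: A = -C = -1/100
Result: (-1/100)/(w - 9) + (1/10)/(w - 9)² + (1/100)/(w + 1)


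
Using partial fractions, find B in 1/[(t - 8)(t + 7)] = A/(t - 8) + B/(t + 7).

Cover-up at t = -7: B = 1/(-7 - 8) = -1/15


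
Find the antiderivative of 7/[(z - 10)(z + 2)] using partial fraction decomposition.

Decompose: 7/[(z - 10)(z + 2)] = (7/12)/(z - 10) - (7/12)/(z + 2). Integrate each term: (7/12) ln|(z - 10)| - (7/12) ln|(z + 2)| + C


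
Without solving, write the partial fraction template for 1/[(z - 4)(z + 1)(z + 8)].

Three distinct linear factors: α/(z - 4) + β/(z + 1) + γ/(z + 8)


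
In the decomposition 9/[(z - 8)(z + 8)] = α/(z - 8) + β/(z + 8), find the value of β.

Cover-up at z = -8: β = 9/(-8 - 8) = -9/16


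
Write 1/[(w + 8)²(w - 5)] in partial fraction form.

Cover-up at w=5: γ = 1/(5 + 8)² = 1/169. Cover-up at w=-8: β = 1/(-8 - 5) = -1/13. Comparing w² coeff: α = -γ = -1/169
Result: (-1/169)/(w + 8) - (1/13)/(w + 8)² + (1/169)/(w - 5)


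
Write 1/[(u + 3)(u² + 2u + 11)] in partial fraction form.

Cover-up at u = -3: α = 1/((-3)² + 2·(-3) + 11) = 1/14. Then β = -α = -1/14, γ = -α·(2 - 3) = 1/14
Result: (1/14)/(u + 3) - ((1/14)u - 1/14)/(u² + 2u + 11)


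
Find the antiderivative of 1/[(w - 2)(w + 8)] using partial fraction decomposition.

Decompose: 1/[(w - 2)(w + 8)] = (1/10)/(w - 2) - (1/10)/(w + 8). Integrate each term: (1/10) ln|(w - 2)| - (1/10) ln|(w + 8)| + C


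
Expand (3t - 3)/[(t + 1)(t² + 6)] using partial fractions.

At t=-1: A = (3·(-1) - 3)/((-1)² + 6) = -6/7. B = -A = 6/7, C = 3 - (-1)·A = 15/7
Result: (-6/7)/(t + 1) + ((6/7)t + 15/7)/(t² + 6)


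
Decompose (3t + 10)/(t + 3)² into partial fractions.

(3t + 10) = A(t + 3) + B. At t = -3: B = 3·(-3) + 10 = 1. Coeff of t: A = 3
Result: 3/(t + 3) + 1/(t + 3)²


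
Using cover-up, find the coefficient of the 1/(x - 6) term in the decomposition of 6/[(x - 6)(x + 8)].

Cover (x - 6), set x=6: 6/((x + 8) at x=6) = 6/(14) = 3/7


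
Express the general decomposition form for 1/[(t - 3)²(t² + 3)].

Repeated linear + quadratic: α/(t - 3) + β/(t - 3)² + (γt + δ)/(t² + 3)


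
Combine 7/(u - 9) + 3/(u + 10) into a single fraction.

Common denominator (u - 9)(u + 10). Numerator: 7(u + 10) + 3(u - 9) = (7u + 70) + (3u - 27) = 10u + 43
Result: (10u + 43)/[(u - 9)(u + 10)]


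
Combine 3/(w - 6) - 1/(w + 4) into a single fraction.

Common denominator (w - 6)(w + 4). Numerator: 3(w + 4) - 1(w - 6) = (3w + 12) - (w - 6) = 2w + 18
Result: (2w + 18)/[(w - 6)(w + 4)]


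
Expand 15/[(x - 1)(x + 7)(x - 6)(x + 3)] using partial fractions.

Using Heaviside cover-up: (-3/32)/(x - 1) - (15/416)/(x + 7) + (1/39)/(x - 6) + (5/48)/(x + 3)


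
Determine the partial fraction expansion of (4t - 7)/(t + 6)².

(4t - 7) = A(t + 6) + B. At t = -6: B = 4·(-6) - 7 = -31. Coeff of t: A = 4
Result: 4/(t + 6) - 31/(t + 6)²


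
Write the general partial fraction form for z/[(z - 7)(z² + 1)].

Linear + irreducible quadratic: A/(z - 7) + (Bz + C)/(z² + 1)


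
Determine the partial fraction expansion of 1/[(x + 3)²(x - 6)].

Cover-up at x=6: γ = 1/(6 + 3)² = 1/81. Cover-up at x=-3: β = 1/(-3 - 6) = -1/9. Comparing x² coeff: α = -γ = -1/81
Result: (-1/81)/(x + 3) - (1/9)/(x + 3)² + (1/81)/(x - 6)


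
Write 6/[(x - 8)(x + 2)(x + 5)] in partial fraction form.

Using cover-up method: P = 3/65, Q = -1/5, R = 2/13
Result: (3/65)/(x - 8) - (1/5)/(x + 2) + (2/13)/(x + 5)


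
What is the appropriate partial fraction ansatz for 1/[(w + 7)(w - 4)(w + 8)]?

Three distinct linear factors: A/(w + 7) + B/(w - 4) + C/(w + 8)


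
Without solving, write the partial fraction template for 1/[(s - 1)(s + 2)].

Distinct linear factors: A/(s - 1) + B/(s + 2)


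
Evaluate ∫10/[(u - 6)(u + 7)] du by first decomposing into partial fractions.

Decompose: 10/[(u - 6)(u + 7)] = (10/13)/(u - 6) - (10/13)/(u + 7). Integrate each term: (10/13) ln|(u - 6)| - (10/13) ln|(u + 7)| + C


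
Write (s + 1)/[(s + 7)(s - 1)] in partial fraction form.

At s=-7: P = (1·(-7) + 1)/(-7 - 1) = 3/4. At s=1: Q = (1·1 + 1)/(1 + 7) = 1/4
Result: (3/4)/(s + 7) + (1/4)/(s - 1)


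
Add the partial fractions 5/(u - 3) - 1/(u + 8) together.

Common denominator (u - 3)(u + 8). Numerator: 5(u + 8) - 1(u - 3) = (5u + 40) - (u - 3) = 4u + 43
Result: (4u + 43)/[(u - 3)(u + 8)]


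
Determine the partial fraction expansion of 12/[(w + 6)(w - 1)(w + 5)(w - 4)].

Using Heaviside cover-up: (-6/35)/(w + 6) - (2/21)/(w - 1) + (2/9)/(w + 5) + (2/45)/(w - 4)


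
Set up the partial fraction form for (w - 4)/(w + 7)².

Repeated linear factor: α/(w + 7) + β/(w + 7)²


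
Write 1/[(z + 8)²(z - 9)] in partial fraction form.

Cover-up at z=9: R = 1/(9 + 8)² = 1/289. Cover-up at z=-8: Q = 1/(-8 - 9) = -1/17. Comparing z² coeff: P = -R = -1/289
Result: (-1/289)/(z + 8) - (1/17)/(z + 8)² + (1/289)/(z - 9)


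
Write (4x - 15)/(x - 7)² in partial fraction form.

(4x - 15) = A(x - 7) + B. At x = 7: B = 4·7 - 15 = 13. Coeff of x: A = 4
Result: 4/(x - 7) + 13/(x - 7)²


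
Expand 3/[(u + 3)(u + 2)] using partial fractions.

3/(u + 3)(u + 2) = A/(u + 3) + B/(u + 2). A = 3/(-3 + 2) = -3, B = 3/(-2 + 3) = 3
Result: -3/(u + 3) + 3/(u + 2)


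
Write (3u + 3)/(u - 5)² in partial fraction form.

(3u + 3) = P(u - 5) + Q. At u = 5: Q = 3·5 + 3 = 18. Coeff of u: P = 3
Result: 3/(u - 5) + 18/(u - 5)²


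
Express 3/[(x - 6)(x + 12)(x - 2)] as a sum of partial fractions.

Using cover-up method: α = 1/24, β = 1/84, γ = -3/56
Result: (1/24)/(x - 6) + (1/84)/(x + 12) - (3/56)/(x - 2)


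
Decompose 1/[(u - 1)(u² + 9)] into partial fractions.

Cover-up at u = 1: P = 1/(1² + 9) = 1/10. Then Q = -P = -1/10, R = -P·(0 + 1) = -1/10
Result: (1/10)/(u - 1) - ((1/10)u + 1/10)/(u² + 9)


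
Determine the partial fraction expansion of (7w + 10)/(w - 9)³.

(7w + 10) = A(w - 9)² + B(w - 9) + C. At w = 9: C = 7·9 + 10 = 73. Coefficients: A = 0, B = 7
Result: 7/(w - 9)² + 73/(w - 9)³


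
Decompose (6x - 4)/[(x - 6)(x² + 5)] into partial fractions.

At x=6: A = (6·6 - 4)/(6² + 5) = 32/41. B = -A = -32/41, C = 6 - 6·A = 54/41
Result: (32/41)/(x - 6) - ((32/41)x - 54/41)/(x² + 5)


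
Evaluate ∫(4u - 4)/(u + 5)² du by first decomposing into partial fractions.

Decompose: α = 4, β = 4·(-5) - 4 = -24, so (4u - 4)/(u + 5)² = 4/(u + 5) - 24/(u + 5)². Integrate: ∫ α/(u + 5) du = 4 ln|(u + 5)|; ∫ β/(u + 5)² du = 24/(u + 5). Sum: 4 ln|(u + 5)| + 24/(u + 5) + C


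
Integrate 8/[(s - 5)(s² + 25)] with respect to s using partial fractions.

Cover-up at s=5: P = 8/(5²+25) = 4/25. Coeff matching: Q = -4/25, R = -4/5. Decomposition: (4/25)/(s - 5) - ((4/25)s + 4/5)/(s² + 25). Integrate: linear → ln, quadratic → (1/2)ln + arctan: (4/25) ln|(s - 5)| - (2/25) ln(s² + 25) - (4/25) arctan(s/5) + C


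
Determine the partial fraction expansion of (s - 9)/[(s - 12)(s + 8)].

At s=12: A = (1·12 - 9)/(12 + 8) = 3/20. At s=-8: B = (1·(-8) - 9)/(-8 - 12) = 17/20
Result: (3/20)/(s - 12) + (17/20)/(s + 8)


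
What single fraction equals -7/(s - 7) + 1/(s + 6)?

Common denominator (s - 7)(s + 6). Numerator: -7(s + 6) + 1(s - 7) = (-7s - 42) + (s - 7) = -6s - 49
Result: (-6s - 49)/[(s - 7)(s + 6)]


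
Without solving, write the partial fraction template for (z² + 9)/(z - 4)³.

Repeated linear factor (power 3): α/(z - 4) + β/(z - 4)² + γ/(z - 4)³


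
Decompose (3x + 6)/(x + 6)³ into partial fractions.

(3x + 6) = A(x + 6)² + B(x + 6) + C. At x = -6: C = 3·(-6) + 6 = -12. Coefficients: A = 0, B = 3
Result: 3/(x + 6)² - 12/(x + 6)³


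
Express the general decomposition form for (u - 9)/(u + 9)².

Repeated linear factor: P/(u + 9) + Q/(u + 9)²


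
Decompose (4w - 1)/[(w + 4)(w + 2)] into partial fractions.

At w=-4: A = (4·(-4) - 1)/(-4 + 2) = 17/2. At w=-2: B = (4·(-2) - 1)/(-2 + 4) = -9/2
Result: (17/2)/(w + 4) - (9/2)/(w + 2)


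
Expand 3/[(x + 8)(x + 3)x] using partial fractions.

Using cover-up method: α = 3/40, β = -1/5, γ = 1/8
Result: (3/40)/(x + 8) - (1/5)/(x + 3) + (1/8)/x


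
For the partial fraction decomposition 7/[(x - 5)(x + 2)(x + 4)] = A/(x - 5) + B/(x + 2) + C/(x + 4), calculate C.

Cover-up at x = -4: C = 7/[(-4 - 5)(-4 + 2)] = 7/[(-9)(-2)] = 7/18


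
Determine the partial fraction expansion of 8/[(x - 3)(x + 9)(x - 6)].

Using cover-up method: α = -2/9, β = 2/45, γ = 8/45
Result: (-2/9)/(x - 3) + (2/45)/(x + 9) + (8/45)/(x - 6)


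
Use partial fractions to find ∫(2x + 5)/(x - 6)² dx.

Decompose: A = 2, B = 2·6 + 5 = 17, so (2x + 5)/(x - 6)² = 2/(x - 6) + 17/(x - 6)². Integrate: ∫ A/(x - 6) dx = 2 ln|(x - 6)|; ∫ B/(x - 6)² dx = -17/(x - 6). Sum: 2 ln|(x - 6)| - 17/(x - 6) + C


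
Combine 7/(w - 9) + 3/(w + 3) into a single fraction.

Common denominator (w - 9)(w + 3). Numerator: 7(w + 3) + 3(w - 9) = (7w + 21) + (3w - 27) = 10w - 6
Result: (10w - 6)/[(w - 9)(w + 3)]


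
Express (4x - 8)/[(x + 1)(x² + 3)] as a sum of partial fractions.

At x=-1: P = (4·(-1) - 8)/((-1)² + 3) = -3. Q = -P = 3, R = 4 - (-1)·P = 1
Result: -3/(x + 1) + (3x + 1)/(x² + 3)


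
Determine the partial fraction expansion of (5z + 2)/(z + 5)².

(5z + 2) = A(z + 5) + B. At z = -5: B = 5·(-5) + 2 = -23. Coeff of z: A = 5
Result: 5/(z + 5) - 23/(z + 5)²


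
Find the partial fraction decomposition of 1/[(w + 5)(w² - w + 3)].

Cover-up at w = -5: α = 1/((-5)² - 1·(-5) + 3) = 1/33. Then β = -α = -1/33, γ = -α·(-1 - 5) = 2/11
Result: (1/33)/(w + 5) - ((1/33)w - 2/11)/(w² - w + 3)


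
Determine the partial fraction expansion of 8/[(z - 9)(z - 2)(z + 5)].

Using cover-up method: A = 4/49, B = -8/49, C = 4/49
Result: (4/49)/(z - 9) - (8/49)/(z - 2) + (4/49)/(z + 5)


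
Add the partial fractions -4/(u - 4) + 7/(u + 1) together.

Common denominator (u - 4)(u + 1). Numerator: -4(u + 1) + 7(u - 4) = (-4u - 4) + (7u - 28) = 3u - 32
Result: (3u - 32)/[(u - 4)(u + 1)]


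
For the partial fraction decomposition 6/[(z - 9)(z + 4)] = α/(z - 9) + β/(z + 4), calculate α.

Cover-up at z = 9: α = 6/(9 + 4) = 6/13


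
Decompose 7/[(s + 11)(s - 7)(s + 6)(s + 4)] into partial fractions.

Using Heaviside cover-up: (-1/90)/(s + 11) + (7/2574)/(s - 7) + (7/130)/(s + 6) - (1/22)/(s + 4)


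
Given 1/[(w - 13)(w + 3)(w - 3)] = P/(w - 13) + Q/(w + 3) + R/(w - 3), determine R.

Cover-up at w = 3: R = 1/[(3 - 13)(3 + 3)] = 1/[(-10)(6)] = -1/60


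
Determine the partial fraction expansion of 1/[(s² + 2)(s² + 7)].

Coefficient matching gives α = γ = 0, β = 1/(7-2) = 1/5, δ = -β = -1/5
Result: (1/5)/(s² + 2) - (1/5)/(s² + 7)


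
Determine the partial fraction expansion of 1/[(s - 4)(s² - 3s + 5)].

Cover-up at s = 4: P = 1/(4² - 3·4 + 5) = 1/9. Then Q = -P = -1/9, R = -P·(-3 + 4) = -1/9
Result: (1/9)/(s - 4) - ((1/9)s + 1/9)/(s² - 3s + 5)


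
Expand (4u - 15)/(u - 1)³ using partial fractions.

(4u - 15) = α(u - 1)² + β(u - 1) + γ. At u = 1: γ = 4·1 - 15 = -11. Coefficients: α = 0, β = 4
Result: 4/(u - 1)² - 11/(u - 1)³


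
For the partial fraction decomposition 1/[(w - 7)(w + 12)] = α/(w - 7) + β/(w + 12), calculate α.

Cover-up at w = 7: α = 1/(7 + 12) = 1/19


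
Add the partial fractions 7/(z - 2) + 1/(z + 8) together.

Common denominator (z - 2)(z + 8). Numerator: 7(z + 8) + 1(z - 2) = (7z + 56) + (z - 2) = 8z + 54
Result: (8z + 54)/[(z - 2)(z + 8)]


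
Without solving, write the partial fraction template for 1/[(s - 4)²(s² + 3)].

Repeated linear + quadratic: α/(s - 4) + β/(s - 4)² + (γs + δ)/(s² + 3)


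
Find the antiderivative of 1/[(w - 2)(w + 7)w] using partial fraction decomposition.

Cover-up: α = 1/18, β = 1/63, γ = -1/14. Decomposition: (1/18)/(w - 2) + (1/63)/(w + 7) - (1/14)/w. Integrate each term: (1/18) ln|(w - 2)| + (1/63) ln|(w + 7)| - (1/14) ln|w| + C


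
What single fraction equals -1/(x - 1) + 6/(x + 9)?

Common denominator (x - 1)(x + 9). Numerator: -1(x + 9) + 6(x - 1) = (-x - 9) + (6x - 6) = 5x - 15
Result: (5x - 15)/[(x - 1)(x + 9)]


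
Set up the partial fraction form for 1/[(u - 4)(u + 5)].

Distinct linear factors: A/(u - 4) + B/(u + 5)


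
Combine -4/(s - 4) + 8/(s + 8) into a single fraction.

Common denominator (s - 4)(s + 8). Numerator: -4(s + 8) + 8(s - 4) = (-4s - 32) + (8s - 32) = 4s - 64
Result: (4s - 64)/[(s - 4)(s + 8)]


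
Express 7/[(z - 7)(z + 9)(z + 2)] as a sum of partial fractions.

Using cover-up method: A = 7/144, B = 1/16, C = -1/9
Result: (7/144)/(z - 7) + (1/16)/(z + 9) - (1/9)/(z + 2)


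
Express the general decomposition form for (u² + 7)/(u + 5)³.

Repeated linear factor (power 3): A/(u + 5) + B/(u + 5)² + C/(u + 5)³


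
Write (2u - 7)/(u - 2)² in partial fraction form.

(2u - 7) = A(u - 2) + B. At u = 2: B = 2·2 - 7 = -3. Coeff of u: A = 2
Result: 2/(u - 2) - 3/(u - 2)²


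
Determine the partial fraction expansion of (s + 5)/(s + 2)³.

(s + 5) = α(s + 2)² + β(s + 2) + γ. At s = -2: γ = 1·(-2) + 5 = 3. Coefficients: α = 0, β = 1
Result: 1/(s + 2)² + 3/(s + 2)³


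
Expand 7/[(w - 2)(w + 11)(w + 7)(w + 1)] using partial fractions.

Using Heaviside cover-up: (7/351)/(w - 2) - (7/520)/(w + 11) + (7/216)/(w + 7) - (7/180)/(w + 1)


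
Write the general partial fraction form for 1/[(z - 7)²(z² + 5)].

Repeated linear + quadratic: A/(z - 7) + B/(z - 7)² + (Cz + D)/(z² + 5)


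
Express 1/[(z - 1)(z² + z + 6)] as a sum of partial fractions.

Cover-up at z = 1: A = 1/(1² + 1·1 + 6) = 1/8. Then B = -A = -1/8, C = -A·(1 + 1) = -1/4
Result: (1/8)/(z - 1) - ((1/8)z + 1/4)/(z² + z + 6)


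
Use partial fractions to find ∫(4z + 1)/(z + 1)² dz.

Decompose: α = 4, β = 4·(-1) + 1 = -3, so (4z + 1)/(z + 1)² = 4/(z + 1) - 3/(z + 1)². Integrate: ∫ α/(z + 1) dz = 4 ln|(z + 1)|; ∫ β/(z + 1)² dz = 3/(z + 1). Sum: 4 ln|(z + 1)| + 3/(z + 1) + C


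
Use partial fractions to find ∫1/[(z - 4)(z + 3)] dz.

Decompose: 1/[(z - 4)(z + 3)] = (1/7)/(z - 4) - (1/7)/(z + 3). Integrate each term: (1/7) ln|(z - 4)| - (1/7) ln|(z + 3)| + C


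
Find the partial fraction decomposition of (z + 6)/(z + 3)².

(z + 6) = P(z + 3) + Q. At z = -3: Q = 1·(-3) + 6 = 3. Coeff of z: P = 1
Result: 1/(z + 3) + 3/(z + 3)²


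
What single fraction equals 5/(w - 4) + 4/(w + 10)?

Common denominator (w - 4)(w + 10). Numerator: 5(w + 10) + 4(w - 4) = (5w + 50) + (4w - 16) = 9w + 34
Result: (9w + 34)/[(w - 4)(w + 10)]


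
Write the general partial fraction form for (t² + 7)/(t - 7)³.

Repeated linear factor (power 3): A/(t - 7) + B/(t - 7)² + C/(t - 7)³


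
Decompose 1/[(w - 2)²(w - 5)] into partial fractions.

Cover-up at w=5: γ = 1/(5 - 2)² = 1/9. Cover-up at w=2: β = 1/(2 - 5) = -1/3. Comparing w² coeff: α = -γ = -1/9
Result: (-1/9)/(w - 2) - (1/3)/(w - 2)² + (1/9)/(w - 5)


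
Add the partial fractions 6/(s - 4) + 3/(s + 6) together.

Common denominator (s - 4)(s + 6). Numerator: 6(s + 6) + 3(s - 4) = (6s + 36) + (3s - 12) = 9s + 24
Result: (9s + 24)/[(s - 4)(s + 6)]


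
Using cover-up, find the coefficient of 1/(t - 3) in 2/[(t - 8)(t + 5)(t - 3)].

Cover (t - 3), set t=3: 2/[(3 - 8)(3 + 5)] = -1/20


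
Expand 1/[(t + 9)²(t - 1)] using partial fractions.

Cover-up at t=1: C = 1/(1 + 9)² = 1/100. Cover-up at t=-9: B = 1/(-9 - 1) = -1/10. Comparing t² coeff: A = -C = -1/100
Result: (-1/100)/(t + 9) - (1/10)/(t + 9)² + (1/100)/(t - 1)


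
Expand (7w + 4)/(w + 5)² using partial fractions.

(7w + 4) = P(w + 5) + Q. At w = -5: Q = 7·(-5) + 4 = -31. Coeff of w: P = 7
Result: 7/(w + 5) - 31/(w + 5)²


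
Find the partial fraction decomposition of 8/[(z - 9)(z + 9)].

8/(z - 9)(z + 9) = α/(z - 9) + β/(z + 9). α = 8/(9 + 9) = 4/9, β = 8/(-9 - 9) = -4/9
Result: (4/9)/(z - 9) - (4/9)/(z + 9)


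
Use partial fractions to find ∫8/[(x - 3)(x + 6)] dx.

Decompose: 8/[(x - 3)(x + 6)] = (8/9)/(x - 3) - (8/9)/(x + 6). Integrate each term: (8/9) ln|(x - 3)| - (8/9) ln|(x + 6)| + C


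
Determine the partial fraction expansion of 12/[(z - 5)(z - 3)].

12/(z - 5)(z - 3) = A/(z - 5) + B/(z - 3). A = 12/(5 - 3) = 6, B = 12/(3 - 5) = -6
Result: 6/(z - 5) - 6/(z - 3)


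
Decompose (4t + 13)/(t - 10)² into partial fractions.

(4t + 13) = P(t - 10) + Q. At t = 10: Q = 4·10 + 13 = 53. Coeff of t: P = 4
Result: 4/(t - 10) + 53/(t - 10)²


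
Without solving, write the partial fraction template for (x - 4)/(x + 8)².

Repeated linear factor: P/(x + 8) + Q/(x + 8)²


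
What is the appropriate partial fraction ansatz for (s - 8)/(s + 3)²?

Repeated linear factor: A/(s + 3) + B/(s + 3)²


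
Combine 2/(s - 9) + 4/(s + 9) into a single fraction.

Common denominator (s - 9)(s + 9). Numerator: 2(s + 9) + 4(s - 9) = (2s + 18) + (4s - 36) = 6s - 18
Result: (6s - 18)/[(s - 9)(s + 9)]


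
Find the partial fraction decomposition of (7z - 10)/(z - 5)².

(7z - 10) = A(z - 5) + B. At z = 5: B = 7·5 - 10 = 25. Coeff of z: A = 7
Result: 7/(z - 5) + 25/(z - 5)²


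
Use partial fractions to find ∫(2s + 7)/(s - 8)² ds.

Decompose: P = 2, Q = 2·8 + 7 = 23, so (2s + 7)/(s - 8)² = 2/(s - 8) + 23/(s - 8)². Integrate: ∫ P/(s - 8) ds = 2 ln|(s - 8)|; ∫ Q/(s - 8)² ds = -23/(s - 8). Sum: 2 ln|(s - 8)| - 23/(s - 8) + C


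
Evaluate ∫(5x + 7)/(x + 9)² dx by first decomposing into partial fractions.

Decompose: P = 5, Q = 5·(-9) + 7 = -38, so (5x + 7)/(x + 9)² = 5/(x + 9) - 38/(x + 9)². Integrate: ∫ P/(x + 9) dx = 5 ln|(x + 9)|; ∫ Q/(x + 9)² dx = 38/(x + 9). Sum: 5 ln|(x + 9)| + 38/(x + 9) + C


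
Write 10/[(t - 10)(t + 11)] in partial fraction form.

10/(t - 10)(t + 11) = P/(t - 10) + Q/(t + 11). P = 10/(10 + 11) = 10/21, Q = 10/(-11 - 10) = -10/21
Result: (10/21)/(t - 10) - (10/21)/(t + 11)


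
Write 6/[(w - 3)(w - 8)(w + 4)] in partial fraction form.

Using cover-up method: A = -6/35, B = 1/10, C = 1/14
Result: (-6/35)/(w - 3) + (1/10)/(w - 8) + (1/14)/(w + 4)


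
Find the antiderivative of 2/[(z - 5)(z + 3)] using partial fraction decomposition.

Decompose: 2/[(z - 5)(z + 3)] = (1/4)/(z - 5) - (1/4)/(z + 3). Integrate each term: (1/4) ln|(z - 5)| - (1/4) ln|(z + 3)| + C


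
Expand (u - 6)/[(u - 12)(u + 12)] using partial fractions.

At u=12: α = (1·12 - 6)/(12 + 12) = 1/4. At u=-12: β = (1·(-12) - 6)/(-12 - 12) = 3/4
Result: (1/4)/(u - 12) + (3/4)/(u + 12)
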